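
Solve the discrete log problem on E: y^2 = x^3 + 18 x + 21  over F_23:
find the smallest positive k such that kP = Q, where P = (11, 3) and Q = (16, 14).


Enumerate multiples of P until we hit Q = (16, 14):
  1P = (11, 3)
  2P = (14, 2)
  3P = (16, 14)
Match found at i = 3.

k = 3


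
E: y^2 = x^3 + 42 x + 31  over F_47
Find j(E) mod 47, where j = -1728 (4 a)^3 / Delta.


Delta = -16(4 a^3 + 27 b^2) mod 47 = 9
-1728 * (4 a)^3 = -1728 * (4*42)^3 mod 47 = 31
j = 31 * 9^(-1) mod 47 = 40

j = 40 (mod 47)


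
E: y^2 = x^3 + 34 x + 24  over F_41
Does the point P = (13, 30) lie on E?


Check whether y^2 = x^3 + 34 x + 24 (mod 41) for (x, y) = (13, 30).
LHS: y^2 = 30^2 mod 41 = 39
RHS: x^3 + 34 x + 24 = 13^3 + 34*13 + 24 mod 41 = 39
LHS = RHS

Yes, on the curve


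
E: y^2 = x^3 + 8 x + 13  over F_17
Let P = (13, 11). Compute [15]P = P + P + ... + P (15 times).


k = 15 = 1111_2 (binary, LSB first: 1111)
Double-and-add from P = (13, 11):
  bit 0 = 1: acc = O + (13, 11) = (13, 11)
  bit 1 = 1: acc = (13, 11) + (9, 10) = (11, 15)
  bit 2 = 1: acc = (11, 15) + (14, 8) = (5, 5)
  bit 3 = 1: acc = (5, 5) + (7, 2) = (3, 9)

15P = (3, 9)


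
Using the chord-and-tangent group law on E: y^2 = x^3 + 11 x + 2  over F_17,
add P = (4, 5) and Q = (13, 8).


P != Q, so use the chord formula.
s = (y2 - y1) / (x2 - x1) = (3) / (9) mod 17 = 6
x3 = s^2 - x1 - x2 mod 17 = 6^2 - 4 - 13 = 2
y3 = s (x1 - x3) - y1 mod 17 = 6 * (4 - 2) - 5 = 7

P + Q = (2, 7)


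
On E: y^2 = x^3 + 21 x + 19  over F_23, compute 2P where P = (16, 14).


Doubling: s = (3 x1^2 + a) / (2 y1)
s = (3*16^2 + 21) / (2*14) mod 23 = 6
x3 = s^2 - 2 x1 mod 23 = 6^2 - 2*16 = 4
y3 = s (x1 - x3) - y1 mod 23 = 6 * (16 - 4) - 14 = 12

2P = (4, 12)


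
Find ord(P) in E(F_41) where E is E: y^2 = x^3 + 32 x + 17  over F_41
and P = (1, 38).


Compute successive multiples of P until we hit O:
  1P = (1, 38)
  2P = (40, 5)
  3P = (16, 22)
  4P = (4, 39)
  5P = (27, 8)
  6P = (17, 12)
  7P = (25, 1)
  8P = (23, 13)
  ... (continuing to 33P)
  33P = O

ord(P) = 33


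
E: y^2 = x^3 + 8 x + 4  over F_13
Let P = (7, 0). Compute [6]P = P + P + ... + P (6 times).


k = 6 = 110_2 (binary, LSB first: 011)
Double-and-add from P = (7, 0):
  bit 0 = 0: acc unchanged = O
  bit 1 = 1: acc = O + O = O
  bit 2 = 1: acc = O + O = O

6P = O


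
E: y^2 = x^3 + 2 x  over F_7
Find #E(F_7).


For each x in F_7, count y with y^2 = x^3 + 2 x + 0 mod 7:
  x = 0: RHS = 0, y in [0]  -> 1 point(s)
  x = 4: RHS = 2, y in [3, 4]  -> 2 point(s)
  x = 5: RHS = 2, y in [3, 4]  -> 2 point(s)
  x = 6: RHS = 4, y in [2, 5]  -> 2 point(s)
Affine points: 7. Add the point at infinity: total = 8.

#E(F_7) = 8


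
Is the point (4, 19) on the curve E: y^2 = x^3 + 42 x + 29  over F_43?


Check whether y^2 = x^3 + 42 x + 29 (mod 43) for (x, y) = (4, 19).
LHS: y^2 = 19^2 mod 43 = 17
RHS: x^3 + 42 x + 29 = 4^3 + 42*4 + 29 mod 43 = 3
LHS != RHS

No, not on the curve


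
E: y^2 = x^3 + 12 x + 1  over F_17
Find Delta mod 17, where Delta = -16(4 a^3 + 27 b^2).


4 a^3 + 27 b^2 = 4*12^3 + 27*1^2 = 6912 + 27 = 6939
Delta = -16 * (6939) = -111024
Delta mod 17 = 3

Delta = 3 (mod 17)


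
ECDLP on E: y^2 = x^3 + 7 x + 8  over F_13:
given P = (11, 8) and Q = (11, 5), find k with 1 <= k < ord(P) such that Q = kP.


Enumerate multiples of P until we hit Q = (11, 5):
  1P = (11, 8)
  2P = (8, 11)
  3P = (8, 2)
  4P = (11, 5)
Match found at i = 4.

k = 4


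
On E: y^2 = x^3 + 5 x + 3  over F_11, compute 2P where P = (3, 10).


Doubling: s = (3 x1^2 + a) / (2 y1)
s = (3*3^2 + 5) / (2*10) mod 11 = 6
x3 = s^2 - 2 x1 mod 11 = 6^2 - 2*3 = 8
y3 = s (x1 - x3) - y1 mod 11 = 6 * (3 - 8) - 10 = 4

2P = (8, 4)


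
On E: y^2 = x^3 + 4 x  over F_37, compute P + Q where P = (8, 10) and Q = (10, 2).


P != Q, so use the chord formula.
s = (y2 - y1) / (x2 - x1) = (29) / (2) mod 37 = 33
x3 = s^2 - x1 - x2 mod 37 = 33^2 - 8 - 10 = 35
y3 = s (x1 - x3) - y1 mod 37 = 33 * (8 - 35) - 10 = 24

P + Q = (35, 24)


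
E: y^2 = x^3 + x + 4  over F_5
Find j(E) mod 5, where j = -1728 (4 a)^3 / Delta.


Delta = -16(4 a^3 + 27 b^2) mod 5 = 4
-1728 * (4 a)^3 = -1728 * (4*1)^3 mod 5 = 3
j = 3 * 4^(-1) mod 5 = 2

j = 2 (mod 5)


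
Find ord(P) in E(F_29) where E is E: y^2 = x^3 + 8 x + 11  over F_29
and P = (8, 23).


Compute successive multiples of P until we hit O:
  1P = (8, 23)
  2P = (4, 7)
  3P = (4, 22)
  4P = (8, 6)
  5P = O

ord(P) = 5


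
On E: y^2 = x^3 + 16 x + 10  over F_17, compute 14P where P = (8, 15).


k = 14 = 1110_2 (binary, LSB first: 0111)
Double-and-add from P = (8, 15):
  bit 0 = 0: acc unchanged = O
  bit 1 = 1: acc = O + (2, 13) = (2, 13)
  bit 2 = 1: acc = (2, 13) + (4, 11) = (12, 14)
  bit 3 = 1: acc = (12, 14) + (11, 15) = (12, 3)

14P = (12, 3)


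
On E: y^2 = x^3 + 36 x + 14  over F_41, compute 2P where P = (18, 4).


Doubling: s = (3 x1^2 + a) / (2 y1)
s = (3*18^2 + 36) / (2*4) mod 41 = 3
x3 = s^2 - 2 x1 mod 41 = 3^2 - 2*18 = 14
y3 = s (x1 - x3) - y1 mod 41 = 3 * (18 - 14) - 4 = 8

2P = (14, 8)


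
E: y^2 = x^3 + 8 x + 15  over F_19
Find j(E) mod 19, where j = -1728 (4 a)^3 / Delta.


Delta = -16(4 a^3 + 27 b^2) mod 19 = 11
-1728 * (4 a)^3 = -1728 * (4*8)^3 mod 19 = 12
j = 12 * 11^(-1) mod 19 = 8

j = 8 (mod 19)


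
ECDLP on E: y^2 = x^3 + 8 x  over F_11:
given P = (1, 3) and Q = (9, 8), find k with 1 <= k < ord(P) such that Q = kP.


Enumerate multiples of P until we hit Q = (9, 8):
  1P = (1, 3)
  2P = (9, 8)
Match found at i = 2.

k = 2


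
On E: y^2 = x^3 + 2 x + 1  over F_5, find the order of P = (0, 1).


Compute successive multiples of P until we hit O:
  1P = (0, 1)
  2P = (1, 3)
  3P = (3, 3)
  4P = (3, 2)
  5P = (1, 2)
  6P = (0, 4)
  7P = O

ord(P) = 7


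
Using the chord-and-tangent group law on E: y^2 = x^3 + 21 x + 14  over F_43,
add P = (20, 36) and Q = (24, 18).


P != Q, so use the chord formula.
s = (y2 - y1) / (x2 - x1) = (25) / (4) mod 43 = 17
x3 = s^2 - x1 - x2 mod 43 = 17^2 - 20 - 24 = 30
y3 = s (x1 - x3) - y1 mod 43 = 17 * (20 - 30) - 36 = 9

P + Q = (30, 9)


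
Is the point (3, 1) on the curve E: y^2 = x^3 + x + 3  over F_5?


Check whether y^2 = x^3 + 1 x + 3 (mod 5) for (x, y) = (3, 1).
LHS: y^2 = 1^2 mod 5 = 1
RHS: x^3 + 1 x + 3 = 3^3 + 1*3 + 3 mod 5 = 3
LHS != RHS

No, not on the curve


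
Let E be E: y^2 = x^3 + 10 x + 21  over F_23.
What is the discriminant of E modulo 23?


4 a^3 + 27 b^2 = 4*10^3 + 27*21^2 = 4000 + 11907 = 15907
Delta = -16 * (15907) = -254512
Delta mod 23 = 6

Delta = 6 (mod 23)


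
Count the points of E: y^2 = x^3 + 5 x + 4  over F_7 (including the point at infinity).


For each x in F_7, count y with y^2 = x^3 + 5 x + 4 mod 7:
  x = 0: RHS = 4, y in [2, 5]  -> 2 point(s)
  x = 2: RHS = 1, y in [1, 6]  -> 2 point(s)
  x = 3: RHS = 4, y in [2, 5]  -> 2 point(s)
  x = 4: RHS = 4, y in [2, 5]  -> 2 point(s)
  x = 5: RHS = 0, y in [0]  -> 1 point(s)
Affine points: 9. Add the point at infinity: total = 10.

#E(F_7) = 10


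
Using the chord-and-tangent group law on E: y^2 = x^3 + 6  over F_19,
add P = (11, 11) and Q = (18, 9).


P != Q, so use the chord formula.
s = (y2 - y1) / (x2 - x1) = (17) / (7) mod 19 = 16
x3 = s^2 - x1 - x2 mod 19 = 16^2 - 11 - 18 = 18
y3 = s (x1 - x3) - y1 mod 19 = 16 * (11 - 18) - 11 = 10

P + Q = (18, 10)


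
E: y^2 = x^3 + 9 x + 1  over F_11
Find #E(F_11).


For each x in F_11, count y with y^2 = x^3 + 9 x + 1 mod 11:
  x = 0: RHS = 1, y in [1, 10]  -> 2 point(s)
  x = 1: RHS = 0, y in [0]  -> 1 point(s)
  x = 2: RHS = 5, y in [4, 7]  -> 2 point(s)
  x = 3: RHS = 0, y in [0]  -> 1 point(s)
  x = 7: RHS = 0, y in [0]  -> 1 point(s)
Affine points: 7. Add the point at infinity: total = 8.

#E(F_11) = 8


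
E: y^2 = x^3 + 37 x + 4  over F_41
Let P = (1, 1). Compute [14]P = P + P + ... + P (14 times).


k = 14 = 1110_2 (binary, LSB first: 0111)
Double-and-add from P = (1, 1):
  bit 0 = 0: acc unchanged = O
  bit 1 = 1: acc = O + (29, 13) = (29, 13)
  bit 2 = 1: acc = (29, 13) + (32, 7) = (25, 20)
  bit 3 = 1: acc = (25, 20) + (8, 22) = (10, 12)

14P = (10, 12)


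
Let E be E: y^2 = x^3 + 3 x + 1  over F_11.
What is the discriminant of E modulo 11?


4 a^3 + 27 b^2 = 4*3^3 + 27*1^2 = 108 + 27 = 135
Delta = -16 * (135) = -2160
Delta mod 11 = 7

Delta = 7 (mod 11)


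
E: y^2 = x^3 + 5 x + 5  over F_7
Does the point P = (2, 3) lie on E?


Check whether y^2 = x^3 + 5 x + 5 (mod 7) for (x, y) = (2, 3).
LHS: y^2 = 3^2 mod 7 = 2
RHS: x^3 + 5 x + 5 = 2^3 + 5*2 + 5 mod 7 = 2
LHS = RHS

Yes, on the curve


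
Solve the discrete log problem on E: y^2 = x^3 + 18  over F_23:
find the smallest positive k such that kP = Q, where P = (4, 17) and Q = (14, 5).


Enumerate multiples of P until we hit Q = (14, 5):
  1P = (4, 17)
  2P = (8, 22)
  3P = (14, 5)
Match found at i = 3.

k = 3


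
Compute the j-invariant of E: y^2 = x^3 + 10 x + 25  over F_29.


Delta = -16(4 a^3 + 27 b^2) mod 29 = 22
-1728 * (4 a)^3 = -1728 * (4*10)^3 mod 29 = 22
j = 22 * 22^(-1) mod 29 = 1

j = 1 (mod 29)


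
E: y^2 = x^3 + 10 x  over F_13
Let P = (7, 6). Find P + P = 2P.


Doubling: s = (3 x1^2 + a) / (2 y1)
s = (3*7^2 + 10) / (2*6) mod 13 = 12
x3 = s^2 - 2 x1 mod 13 = 12^2 - 2*7 = 0
y3 = s (x1 - x3) - y1 mod 13 = 12 * (7 - 0) - 6 = 0

2P = (0, 0)


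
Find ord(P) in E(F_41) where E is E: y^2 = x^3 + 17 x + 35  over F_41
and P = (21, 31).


Compute successive multiples of P until we hit O:
  1P = (21, 31)
  2P = (19, 40)
  3P = (11, 6)
  4P = (5, 9)
  5P = (6, 5)
  6P = (15, 4)
  7P = (15, 37)
  8P = (6, 36)
  ... (continuing to 13P)
  13P = O

ord(P) = 13


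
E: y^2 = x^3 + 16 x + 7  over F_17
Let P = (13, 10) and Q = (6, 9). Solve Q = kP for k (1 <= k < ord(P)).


Enumerate multiples of P until we hit Q = (6, 9):
  1P = (13, 10)
  2P = (6, 9)
Match found at i = 2.

k = 2


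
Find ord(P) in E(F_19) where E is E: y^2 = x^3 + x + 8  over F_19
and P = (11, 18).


Compute successive multiples of P until we hit O:
  1P = (11, 18)
  2P = (4, 0)
  3P = (11, 1)
  4P = O

ord(P) = 4


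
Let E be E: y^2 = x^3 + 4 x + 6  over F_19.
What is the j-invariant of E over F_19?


Delta = -16(4 a^3 + 27 b^2) mod 19 = 17
-1728 * (4 a)^3 = -1728 * (4*4)^3 mod 19 = 11
j = 11 * 17^(-1) mod 19 = 4

j = 4 (mod 19)


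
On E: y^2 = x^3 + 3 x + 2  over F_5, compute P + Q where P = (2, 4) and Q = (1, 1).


P != Q, so use the chord formula.
s = (y2 - y1) / (x2 - x1) = (2) / (4) mod 5 = 3
x3 = s^2 - x1 - x2 mod 5 = 3^2 - 2 - 1 = 1
y3 = s (x1 - x3) - y1 mod 5 = 3 * (2 - 1) - 4 = 4

P + Q = (1, 4)


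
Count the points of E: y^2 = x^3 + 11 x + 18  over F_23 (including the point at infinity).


For each x in F_23, count y with y^2 = x^3 + 11 x + 18 mod 23:
  x = 0: RHS = 18, y in [8, 15]  -> 2 point(s)
  x = 2: RHS = 2, y in [5, 18]  -> 2 point(s)
  x = 3: RHS = 9, y in [3, 20]  -> 2 point(s)
  x = 6: RHS = 1, y in [1, 22]  -> 2 point(s)
  x = 7: RHS = 1, y in [1, 22]  -> 2 point(s)
  x = 9: RHS = 18, y in [8, 15]  -> 2 point(s)
  x = 10: RHS = 1, y in [1, 22]  -> 2 point(s)
  x = 13: RHS = 12, y in [9, 14]  -> 2 point(s)
  x = 14: RHS = 18, y in [8, 15]  -> 2 point(s)
  x = 15: RHS = 16, y in [4, 19]  -> 2 point(s)
  x = 16: RHS = 12, y in [9, 14]  -> 2 point(s)
  x = 17: RHS = 12, y in [9, 14]  -> 2 point(s)
  x = 19: RHS = 2, y in [5, 18]  -> 2 point(s)
  x = 20: RHS = 4, y in [2, 21]  -> 2 point(s)
  x = 22: RHS = 6, y in [11, 12]  -> 2 point(s)
Affine points: 30. Add the point at infinity: total = 31.

#E(F_23) = 31


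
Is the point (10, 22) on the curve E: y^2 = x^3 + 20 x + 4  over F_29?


Check whether y^2 = x^3 + 20 x + 4 (mod 29) for (x, y) = (10, 22).
LHS: y^2 = 22^2 mod 29 = 20
RHS: x^3 + 20 x + 4 = 10^3 + 20*10 + 4 mod 29 = 15
LHS != RHS

No, not on the curve


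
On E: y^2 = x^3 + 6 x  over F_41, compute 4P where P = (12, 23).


k = 4 = 100_2 (binary, LSB first: 001)
Double-and-add from P = (12, 23):
  bit 0 = 0: acc unchanged = O
  bit 1 = 0: acc unchanged = O
  bit 2 = 1: acc = O + (21, 30) = (21, 30)

4P = (21, 30)


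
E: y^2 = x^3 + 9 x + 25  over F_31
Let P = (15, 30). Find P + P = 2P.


Doubling: s = (3 x1^2 + a) / (2 y1)
s = (3*15^2 + 9) / (2*30) mod 31 = 30
x3 = s^2 - 2 x1 mod 31 = 30^2 - 2*15 = 2
y3 = s (x1 - x3) - y1 mod 31 = 30 * (15 - 2) - 30 = 19

2P = (2, 19)


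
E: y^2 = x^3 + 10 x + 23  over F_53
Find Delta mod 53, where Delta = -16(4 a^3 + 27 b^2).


4 a^3 + 27 b^2 = 4*10^3 + 27*23^2 = 4000 + 14283 = 18283
Delta = -16 * (18283) = -292528
Delta mod 53 = 32

Delta = 32 (mod 53)


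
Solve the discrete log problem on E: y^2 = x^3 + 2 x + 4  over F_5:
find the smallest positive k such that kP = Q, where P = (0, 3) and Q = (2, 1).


Enumerate multiples of P until we hit Q = (2, 1):
  1P = (0, 3)
  2P = (4, 4)
  3P = (2, 4)
  4P = (2, 1)
Match found at i = 4.

k = 4


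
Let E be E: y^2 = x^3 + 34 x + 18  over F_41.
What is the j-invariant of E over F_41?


Delta = -16(4 a^3 + 27 b^2) mod 41 = 23
-1728 * (4 a)^3 = -1728 * (4*34)^3 mod 41 = 20
j = 20 * 23^(-1) mod 41 = 8

j = 8 (mod 41)


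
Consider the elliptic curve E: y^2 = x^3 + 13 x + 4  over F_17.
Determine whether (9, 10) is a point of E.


Check whether y^2 = x^3 + 13 x + 4 (mod 17) for (x, y) = (9, 10).
LHS: y^2 = 10^2 mod 17 = 15
RHS: x^3 + 13 x + 4 = 9^3 + 13*9 + 4 mod 17 = 0
LHS != RHS

No, not on the curve


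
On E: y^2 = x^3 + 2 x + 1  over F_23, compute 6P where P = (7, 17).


k = 6 = 110_2 (binary, LSB first: 011)
Double-and-add from P = (7, 17):
  bit 0 = 0: acc unchanged = O
  bit 1 = 1: acc = O + (10, 3) = (10, 3)
  bit 2 = 1: acc = (10, 3) + (9, 9) = (17, 16)

6P = (17, 16)


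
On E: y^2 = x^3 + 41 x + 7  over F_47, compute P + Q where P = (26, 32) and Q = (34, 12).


P != Q, so use the chord formula.
s = (y2 - y1) / (x2 - x1) = (27) / (8) mod 47 = 21
x3 = s^2 - x1 - x2 mod 47 = 21^2 - 26 - 34 = 5
y3 = s (x1 - x3) - y1 mod 47 = 21 * (26 - 5) - 32 = 33

P + Q = (5, 33)


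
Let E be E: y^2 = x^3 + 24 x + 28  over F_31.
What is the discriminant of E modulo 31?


4 a^3 + 27 b^2 = 4*24^3 + 27*28^2 = 55296 + 21168 = 76464
Delta = -16 * (76464) = -1223424
Delta mod 31 = 22

Delta = 22 (mod 31)


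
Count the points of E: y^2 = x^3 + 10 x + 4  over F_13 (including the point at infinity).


For each x in F_13, count y with y^2 = x^3 + 10 x + 4 mod 13:
  x = 0: RHS = 4, y in [2, 11]  -> 2 point(s)
  x = 3: RHS = 9, y in [3, 10]  -> 2 point(s)
  x = 4: RHS = 4, y in [2, 11]  -> 2 point(s)
  x = 5: RHS = 10, y in [6, 7]  -> 2 point(s)
  x = 7: RHS = 1, y in [1, 12]  -> 2 point(s)
  x = 9: RHS = 4, y in [2, 11]  -> 2 point(s)
  x = 10: RHS = 12, y in [5, 8]  -> 2 point(s)
Affine points: 14. Add the point at infinity: total = 15.

#E(F_13) = 15


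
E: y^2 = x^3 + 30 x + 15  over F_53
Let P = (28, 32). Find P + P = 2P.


Doubling: s = (3 x1^2 + a) / (2 y1)
s = (3*28^2 + 30) / (2*32) mod 53 = 19
x3 = s^2 - 2 x1 mod 53 = 19^2 - 2*28 = 40
y3 = s (x1 - x3) - y1 mod 53 = 19 * (28 - 40) - 32 = 5

2P = (40, 5)


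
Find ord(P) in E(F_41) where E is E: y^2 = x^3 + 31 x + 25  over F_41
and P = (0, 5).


Compute successive multiples of P until we hit O:
  1P = (0, 5)
  2P = (1, 37)
  3P = (39, 18)
  4P = (34, 11)
  5P = (32, 40)
  6P = (14, 13)
  7P = (29, 37)
  8P = (10, 8)
  ... (continuing to 47P)
  47P = O

ord(P) = 47


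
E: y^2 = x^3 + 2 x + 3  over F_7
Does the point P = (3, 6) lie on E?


Check whether y^2 = x^3 + 2 x + 3 (mod 7) for (x, y) = (3, 6).
LHS: y^2 = 6^2 mod 7 = 1
RHS: x^3 + 2 x + 3 = 3^3 + 2*3 + 3 mod 7 = 1
LHS = RHS

Yes, on the curve


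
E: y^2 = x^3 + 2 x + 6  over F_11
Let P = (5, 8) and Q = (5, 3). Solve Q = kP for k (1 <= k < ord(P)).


Enumerate multiples of P until we hit Q = (5, 3):
  1P = (5, 8)
  2P = (1, 3)
  3P = (10, 5)
  4P = (10, 6)
  5P = (1, 8)
  6P = (5, 3)
Match found at i = 6.

k = 6


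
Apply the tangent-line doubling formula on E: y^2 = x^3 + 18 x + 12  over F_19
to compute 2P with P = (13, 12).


Doubling: s = (3 x1^2 + a) / (2 y1)
s = (3*13^2 + 18) / (2*12) mod 19 = 10
x3 = s^2 - 2 x1 mod 19 = 10^2 - 2*13 = 17
y3 = s (x1 - x3) - y1 mod 19 = 10 * (13 - 17) - 12 = 5

2P = (17, 5)


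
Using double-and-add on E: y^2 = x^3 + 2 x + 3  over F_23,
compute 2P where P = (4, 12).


k = 2 = 10_2 (binary, LSB first: 01)
Double-and-add from P = (4, 12):
  bit 0 = 0: acc unchanged = O
  bit 1 = 1: acc = O + (8, 18) = (8, 18)

2P = (8, 18)


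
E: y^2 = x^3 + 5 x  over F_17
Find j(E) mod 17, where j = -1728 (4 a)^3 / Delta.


Delta = -16(4 a^3 + 27 b^2) mod 17 = 7
-1728 * (4 a)^3 = -1728 * (4*5)^3 mod 17 = 9
j = 9 * 7^(-1) mod 17 = 11

j = 11 (mod 17)


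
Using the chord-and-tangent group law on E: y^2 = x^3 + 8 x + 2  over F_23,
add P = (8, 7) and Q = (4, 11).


P != Q, so use the chord formula.
s = (y2 - y1) / (x2 - x1) = (4) / (19) mod 23 = 22
x3 = s^2 - x1 - x2 mod 23 = 22^2 - 8 - 4 = 12
y3 = s (x1 - x3) - y1 mod 23 = 22 * (8 - 12) - 7 = 20

P + Q = (12, 20)


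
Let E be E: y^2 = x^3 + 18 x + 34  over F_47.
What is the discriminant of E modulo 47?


4 a^3 + 27 b^2 = 4*18^3 + 27*34^2 = 23328 + 31212 = 54540
Delta = -16 * (54540) = -872640
Delta mod 47 = 9

Delta = 9 (mod 47)


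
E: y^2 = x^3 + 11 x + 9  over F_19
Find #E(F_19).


For each x in F_19, count y with y^2 = x^3 + 11 x + 9 mod 19:
  x = 0: RHS = 9, y in [3, 16]  -> 2 point(s)
  x = 2: RHS = 1, y in [1, 18]  -> 2 point(s)
  x = 6: RHS = 6, y in [5, 14]  -> 2 point(s)
  x = 7: RHS = 11, y in [7, 12]  -> 2 point(s)
  x = 8: RHS = 1, y in [1, 18]  -> 2 point(s)
  x = 9: RHS = 1, y in [1, 18]  -> 2 point(s)
  x = 10: RHS = 17, y in [6, 13]  -> 2 point(s)
  x = 11: RHS = 17, y in [6, 13]  -> 2 point(s)
  x = 12: RHS = 7, y in [8, 11]  -> 2 point(s)
  x = 14: RHS = 0, y in [0]  -> 1 point(s)
  x = 16: RHS = 6, y in [5, 14]  -> 2 point(s)
  x = 17: RHS = 17, y in [6, 13]  -> 2 point(s)
  x = 18: RHS = 16, y in [4, 15]  -> 2 point(s)
Affine points: 25. Add the point at infinity: total = 26.

#E(F_19) = 26


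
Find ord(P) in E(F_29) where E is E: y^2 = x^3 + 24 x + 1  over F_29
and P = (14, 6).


Compute successive multiples of P until we hit O:
  1P = (14, 6)
  2P = (21, 14)
  3P = (3, 19)
  4P = (11, 1)
  5P = (10, 20)
  6P = (10, 9)
  7P = (11, 28)
  8P = (3, 10)
  ... (continuing to 11P)
  11P = O

ord(P) = 11


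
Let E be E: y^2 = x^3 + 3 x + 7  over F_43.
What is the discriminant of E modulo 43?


4 a^3 + 27 b^2 = 4*3^3 + 27*7^2 = 108 + 1323 = 1431
Delta = -16 * (1431) = -22896
Delta mod 43 = 23

Delta = 23 (mod 43)


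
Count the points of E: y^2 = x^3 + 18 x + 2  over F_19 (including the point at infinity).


For each x in F_19, count y with y^2 = x^3 + 18 x + 2 mod 19:
  x = 3: RHS = 7, y in [8, 11]  -> 2 point(s)
  x = 4: RHS = 5, y in [9, 10]  -> 2 point(s)
  x = 9: RHS = 0, y in [0]  -> 1 point(s)
  x = 10: RHS = 4, y in [2, 17]  -> 2 point(s)
  x = 11: RHS = 11, y in [7, 12]  -> 2 point(s)
  x = 13: RHS = 1, y in [1, 18]  -> 2 point(s)
  x = 16: RHS = 16, y in [4, 15]  -> 2 point(s)
Affine points: 13. Add the point at infinity: total = 14.

#E(F_19) = 14


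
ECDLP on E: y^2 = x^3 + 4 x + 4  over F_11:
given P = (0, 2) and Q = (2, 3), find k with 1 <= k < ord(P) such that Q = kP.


Enumerate multiples of P until we hit Q = (2, 3):
  1P = (0, 2)
  2P = (1, 8)
  3P = (2, 8)
  4P = (7, 10)
  5P = (8, 3)
  6P = (8, 8)
  7P = (7, 1)
  8P = (2, 3)
Match found at i = 8.

k = 8


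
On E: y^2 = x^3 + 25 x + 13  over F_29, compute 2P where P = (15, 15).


k = 2 = 10_2 (binary, LSB first: 01)
Double-and-add from P = (15, 15):
  bit 0 = 0: acc unchanged = O
  bit 1 = 1: acc = O + (15, 14) = (15, 14)

2P = (15, 14)


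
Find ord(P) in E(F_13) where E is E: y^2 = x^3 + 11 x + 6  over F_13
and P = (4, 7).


Compute successive multiples of P until we hit O:
  1P = (4, 7)
  2P = (2, 7)
  3P = (7, 6)
  4P = (5, 2)
  5P = (3, 1)
  6P = (3, 12)
  7P = (5, 11)
  8P = (7, 7)
  ... (continuing to 11P)
  11P = O

ord(P) = 11


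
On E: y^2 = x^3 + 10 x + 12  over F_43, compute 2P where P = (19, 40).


Doubling: s = (3 x1^2 + a) / (2 y1)
s = (3*19^2 + 10) / (2*40) mod 43 = 40
x3 = s^2 - 2 x1 mod 43 = 40^2 - 2*19 = 14
y3 = s (x1 - x3) - y1 mod 43 = 40 * (19 - 14) - 40 = 31

2P = (14, 31)


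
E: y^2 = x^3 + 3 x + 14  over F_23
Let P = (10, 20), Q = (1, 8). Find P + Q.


P != Q, so use the chord formula.
s = (y2 - y1) / (x2 - x1) = (11) / (14) mod 23 = 9
x3 = s^2 - x1 - x2 mod 23 = 9^2 - 10 - 1 = 1
y3 = s (x1 - x3) - y1 mod 23 = 9 * (10 - 1) - 20 = 15

P + Q = (1, 15)


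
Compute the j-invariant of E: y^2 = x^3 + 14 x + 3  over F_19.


Delta = -16(4 a^3 + 27 b^2) mod 19 = 8
-1728 * (4 a)^3 = -1728 * (4*14)^3 mod 19 = 18
j = 18 * 8^(-1) mod 19 = 7

j = 7 (mod 19)


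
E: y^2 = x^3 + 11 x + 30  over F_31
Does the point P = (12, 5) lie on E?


Check whether y^2 = x^3 + 11 x + 30 (mod 31) for (x, y) = (12, 5).
LHS: y^2 = 5^2 mod 31 = 25
RHS: x^3 + 11 x + 30 = 12^3 + 11*12 + 30 mod 31 = 30
LHS != RHS

No, not on the curve


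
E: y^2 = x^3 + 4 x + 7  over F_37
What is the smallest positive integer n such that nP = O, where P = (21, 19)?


Compute successive multiples of P until we hit O:
  1P = (21, 19)
  2P = (20, 13)
  3P = (32, 26)
  4P = (0, 28)
  5P = (26, 36)
  6P = (6, 32)
  7P = (17, 17)
  8P = (27, 15)
  ... (continuing to 43P)
  43P = O

ord(P) = 43


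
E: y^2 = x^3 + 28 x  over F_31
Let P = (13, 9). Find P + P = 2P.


Doubling: s = (3 x1^2 + a) / (2 y1)
s = (3*13^2 + 28) / (2*9) mod 31 = 28
x3 = s^2 - 2 x1 mod 31 = 28^2 - 2*13 = 14
y3 = s (x1 - x3) - y1 mod 31 = 28 * (13 - 14) - 9 = 25

2P = (14, 25)


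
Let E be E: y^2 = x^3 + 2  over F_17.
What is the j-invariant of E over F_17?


Delta = -16(4 a^3 + 27 b^2) mod 17 = 6
-1728 * (4 a)^3 = -1728 * (4*0)^3 mod 17 = 0
j = 0 * 6^(-1) mod 17 = 0

j = 0 (mod 17)


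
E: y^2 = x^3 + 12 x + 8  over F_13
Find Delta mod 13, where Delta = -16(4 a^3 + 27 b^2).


4 a^3 + 27 b^2 = 4*12^3 + 27*8^2 = 6912 + 1728 = 8640
Delta = -16 * (8640) = -138240
Delta mod 13 = 2

Delta = 2 (mod 13)


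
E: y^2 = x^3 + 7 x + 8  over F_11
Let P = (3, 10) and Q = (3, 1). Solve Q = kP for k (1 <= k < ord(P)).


Enumerate multiples of P until we hit Q = (3, 1):
  1P = (3, 10)
  2P = (8, 9)
  3P = (4, 10)
  4P = (4, 1)
  5P = (8, 2)
  6P = (3, 1)
Match found at i = 6.

k = 6


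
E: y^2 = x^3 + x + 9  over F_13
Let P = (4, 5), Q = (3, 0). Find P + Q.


P != Q, so use the chord formula.
s = (y2 - y1) / (x2 - x1) = (8) / (12) mod 13 = 5
x3 = s^2 - x1 - x2 mod 13 = 5^2 - 4 - 3 = 5
y3 = s (x1 - x3) - y1 mod 13 = 5 * (4 - 5) - 5 = 3

P + Q = (5, 3)


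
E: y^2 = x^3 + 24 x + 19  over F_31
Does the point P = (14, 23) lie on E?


Check whether y^2 = x^3 + 24 x + 19 (mod 31) for (x, y) = (14, 23).
LHS: y^2 = 23^2 mod 31 = 2
RHS: x^3 + 24 x + 19 = 14^3 + 24*14 + 19 mod 31 = 30
LHS != RHS

No, not on the curve


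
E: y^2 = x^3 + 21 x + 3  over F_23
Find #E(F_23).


For each x in F_23, count y with y^2 = x^3 + 21 x + 3 mod 23:
  x = 0: RHS = 3, y in [7, 16]  -> 2 point(s)
  x = 1: RHS = 2, y in [5, 18]  -> 2 point(s)
  x = 3: RHS = 1, y in [1, 22]  -> 2 point(s)
  x = 4: RHS = 13, y in [6, 17]  -> 2 point(s)
  x = 5: RHS = 3, y in [7, 16]  -> 2 point(s)
  x = 6: RHS = 0, y in [0]  -> 1 point(s)
  x = 8: RHS = 16, y in [4, 19]  -> 2 point(s)
  x = 9: RHS = 1, y in [1, 22]  -> 2 point(s)
  x = 11: RHS = 1, y in [1, 22]  -> 2 point(s)
  x = 13: RHS = 12, y in [9, 14]  -> 2 point(s)
  x = 15: RHS = 13, y in [6, 17]  -> 2 point(s)
  x = 17: RHS = 6, y in [11, 12]  -> 2 point(s)
  x = 18: RHS = 3, y in [7, 16]  -> 2 point(s)
  x = 19: RHS = 16, y in [4, 19]  -> 2 point(s)
  x = 22: RHS = 4, y in [2, 21]  -> 2 point(s)
Affine points: 29. Add the point at infinity: total = 30.

#E(F_23) = 30


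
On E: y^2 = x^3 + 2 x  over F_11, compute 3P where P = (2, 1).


k = 3 = 11_2 (binary, LSB first: 11)
Double-and-add from P = (2, 1):
  bit 0 = 1: acc = O + (2, 1) = (2, 1)
  bit 1 = 1: acc = (2, 1) + (1, 6) = (0, 0)

3P = (0, 0)


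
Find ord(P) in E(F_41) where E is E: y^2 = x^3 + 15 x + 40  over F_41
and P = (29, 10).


Compute successive multiples of P until we hit O:
  1P = (29, 10)
  2P = (6, 10)
  3P = (6, 31)
  4P = (29, 31)
  5P = O

ord(P) = 5


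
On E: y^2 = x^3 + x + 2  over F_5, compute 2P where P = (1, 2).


Doubling: s = (3 x1^2 + a) / (2 y1)
s = (3*1^2 + 1) / (2*2) mod 5 = 1
x3 = s^2 - 2 x1 mod 5 = 1^2 - 2*1 = 4
y3 = s (x1 - x3) - y1 mod 5 = 1 * (1 - 4) - 2 = 0

2P = (4, 0)


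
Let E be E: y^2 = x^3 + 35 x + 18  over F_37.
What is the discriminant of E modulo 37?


4 a^3 + 27 b^2 = 4*35^3 + 27*18^2 = 171500 + 8748 = 180248
Delta = -16 * (180248) = -2883968
Delta mod 37 = 34

Delta = 34 (mod 37)


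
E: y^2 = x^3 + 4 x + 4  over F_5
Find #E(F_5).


For each x in F_5, count y with y^2 = x^3 + 4 x + 4 mod 5:
  x = 0: RHS = 4, y in [2, 3]  -> 2 point(s)
  x = 1: RHS = 4, y in [2, 3]  -> 2 point(s)
  x = 2: RHS = 0, y in [0]  -> 1 point(s)
  x = 4: RHS = 4, y in [2, 3]  -> 2 point(s)
Affine points: 7. Add the point at infinity: total = 8.

#E(F_5) = 8


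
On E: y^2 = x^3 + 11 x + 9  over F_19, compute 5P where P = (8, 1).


k = 5 = 101_2 (binary, LSB first: 101)
Double-and-add from P = (8, 1):
  bit 0 = 1: acc = O + (8, 1) = (8, 1)
  bit 1 = 0: acc unchanged = (8, 1)
  bit 2 = 1: acc = (8, 1) + (18, 15) = (17, 13)

5P = (17, 13)


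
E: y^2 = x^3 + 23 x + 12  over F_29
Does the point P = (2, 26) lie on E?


Check whether y^2 = x^3 + 23 x + 12 (mod 29) for (x, y) = (2, 26).
LHS: y^2 = 26^2 mod 29 = 9
RHS: x^3 + 23 x + 12 = 2^3 + 23*2 + 12 mod 29 = 8
LHS != RHS

No, not on the curve


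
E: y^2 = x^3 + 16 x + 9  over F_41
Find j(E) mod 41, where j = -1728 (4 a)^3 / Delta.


Delta = -16(4 a^3 + 27 b^2) mod 41 = 32
-1728 * (4 a)^3 = -1728 * (4*16)^3 mod 41 = 19
j = 19 * 32^(-1) mod 41 = 7

j = 7 (mod 41)


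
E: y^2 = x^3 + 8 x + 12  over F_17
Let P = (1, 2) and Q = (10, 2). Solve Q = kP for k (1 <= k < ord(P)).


Enumerate multiples of P until we hit Q = (10, 2):
  1P = (1, 2)
  2P = (13, 16)
  3P = (2, 11)
  4P = (10, 2)
Match found at i = 4.

k = 4


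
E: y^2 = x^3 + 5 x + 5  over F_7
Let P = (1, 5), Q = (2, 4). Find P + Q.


P != Q, so use the chord formula.
s = (y2 - y1) / (x2 - x1) = (6) / (1) mod 7 = 6
x3 = s^2 - x1 - x2 mod 7 = 6^2 - 1 - 2 = 5
y3 = s (x1 - x3) - y1 mod 7 = 6 * (1 - 5) - 5 = 6

P + Q = (5, 6)


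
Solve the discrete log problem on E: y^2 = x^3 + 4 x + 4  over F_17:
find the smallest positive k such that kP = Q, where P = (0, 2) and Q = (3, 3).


Enumerate multiples of P until we hit Q = (3, 3):
  1P = (0, 2)
  2P = (1, 14)
  3P = (7, 16)
  4P = (14, 4)
  5P = (11, 11)
  6P = (4, 4)
  7P = (9, 2)
  8P = (8, 15)
  9P = (5, 9)
  10P = (16, 13)
  11P = (3, 14)
  12P = (13, 14)
  13P = (13, 3)
  14P = (3, 3)
Match found at i = 14.

k = 14


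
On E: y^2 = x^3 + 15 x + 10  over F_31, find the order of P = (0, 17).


Compute successive multiples of P until we hit O:
  1P = (0, 17)
  2P = (25, 13)
  3P = (3, 12)
  4P = (17, 1)
  5P = (21, 21)
  6P = (30, 26)
  7P = (20, 8)
  8P = (15, 13)
  ... (continuing to 30P)
  30P = O

ord(P) = 30


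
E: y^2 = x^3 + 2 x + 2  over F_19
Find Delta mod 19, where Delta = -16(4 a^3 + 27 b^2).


4 a^3 + 27 b^2 = 4*2^3 + 27*2^2 = 32 + 108 = 140
Delta = -16 * (140) = -2240
Delta mod 19 = 2

Delta = 2 (mod 19)


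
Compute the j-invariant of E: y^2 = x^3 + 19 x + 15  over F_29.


Delta = -16(4 a^3 + 27 b^2) mod 29 = 5
-1728 * (4 a)^3 = -1728 * (4*19)^3 mod 29 = 7
j = 7 * 5^(-1) mod 29 = 13

j = 13 (mod 29)


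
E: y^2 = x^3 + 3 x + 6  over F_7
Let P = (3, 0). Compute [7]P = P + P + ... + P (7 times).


k = 7 = 111_2 (binary, LSB first: 111)
Double-and-add from P = (3, 0):
  bit 0 = 1: acc = O + (3, 0) = (3, 0)
  bit 1 = 1: acc = (3, 0) + O = (3, 0)
  bit 2 = 1: acc = (3, 0) + O = (3, 0)

7P = (3, 0)


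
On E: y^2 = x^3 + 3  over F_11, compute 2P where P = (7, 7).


Doubling: s = (3 x1^2 + a) / (2 y1)
s = (3*7^2 + 0) / (2*7) mod 11 = 5
x3 = s^2 - 2 x1 mod 11 = 5^2 - 2*7 = 0
y3 = s (x1 - x3) - y1 mod 11 = 5 * (7 - 0) - 7 = 6

2P = (0, 6)


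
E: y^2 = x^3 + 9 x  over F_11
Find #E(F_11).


For each x in F_11, count y with y^2 = x^3 + 9 x + 0 mod 11:
  x = 0: RHS = 0, y in [0]  -> 1 point(s)
  x = 2: RHS = 4, y in [2, 9]  -> 2 point(s)
  x = 4: RHS = 1, y in [1, 10]  -> 2 point(s)
  x = 5: RHS = 5, y in [4, 7]  -> 2 point(s)
  x = 8: RHS = 1, y in [1, 10]  -> 2 point(s)
  x = 10: RHS = 1, y in [1, 10]  -> 2 point(s)
Affine points: 11. Add the point at infinity: total = 12.

#E(F_11) = 12


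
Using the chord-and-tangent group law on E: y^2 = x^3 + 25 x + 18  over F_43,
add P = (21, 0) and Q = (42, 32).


P != Q, so use the chord formula.
s = (y2 - y1) / (x2 - x1) = (32) / (21) mod 43 = 22
x3 = s^2 - x1 - x2 mod 43 = 22^2 - 21 - 42 = 34
y3 = s (x1 - x3) - y1 mod 43 = 22 * (21 - 34) - 0 = 15

P + Q = (34, 15)


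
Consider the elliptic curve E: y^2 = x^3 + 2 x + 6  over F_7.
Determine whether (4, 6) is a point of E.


Check whether y^2 = x^3 + 2 x + 6 (mod 7) for (x, y) = (4, 6).
LHS: y^2 = 6^2 mod 7 = 1
RHS: x^3 + 2 x + 6 = 4^3 + 2*4 + 6 mod 7 = 1
LHS = RHS

Yes, on the curve


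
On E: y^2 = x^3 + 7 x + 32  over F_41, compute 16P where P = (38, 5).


k = 16 = 10000_2 (binary, LSB first: 00001)
Double-and-add from P = (38, 5):
  bit 0 = 0: acc unchanged = O
  bit 1 = 0: acc unchanged = O
  bit 2 = 0: acc unchanged = O
  bit 3 = 0: acc unchanged = O
  bit 4 = 1: acc = O + (26, 23) = (26, 23)

16P = (26, 23)


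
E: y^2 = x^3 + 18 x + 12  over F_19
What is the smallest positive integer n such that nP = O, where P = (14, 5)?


Compute successive multiples of P until we hit O:
  1P = (14, 5)
  2P = (7, 5)
  3P = (17, 14)
  4P = (16, 8)
  5P = (15, 3)
  6P = (13, 12)
  7P = (3, 13)
  8P = (3, 6)
  ... (continuing to 15P)
  15P = O

ord(P) = 15


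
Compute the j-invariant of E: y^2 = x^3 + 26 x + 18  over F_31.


Delta = -16(4 a^3 + 27 b^2) mod 31 = 30
-1728 * (4 a)^3 = -1728 * (4*26)^3 mod 31 = 15
j = 15 * 30^(-1) mod 31 = 16

j = 16 (mod 31)


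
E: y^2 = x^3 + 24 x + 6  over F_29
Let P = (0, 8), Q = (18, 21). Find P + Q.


P != Q, so use the chord formula.
s = (y2 - y1) / (x2 - x1) = (13) / (18) mod 29 = 12
x3 = s^2 - x1 - x2 mod 29 = 12^2 - 0 - 18 = 10
y3 = s (x1 - x3) - y1 mod 29 = 12 * (0 - 10) - 8 = 17

P + Q = (10, 17)


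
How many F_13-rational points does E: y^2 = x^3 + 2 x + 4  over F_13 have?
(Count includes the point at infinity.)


For each x in F_13, count y with y^2 = x^3 + 2 x + 4 mod 13:
  x = 0: RHS = 4, y in [2, 11]  -> 2 point(s)
  x = 2: RHS = 3, y in [4, 9]  -> 2 point(s)
  x = 5: RHS = 9, y in [3, 10]  -> 2 point(s)
  x = 7: RHS = 10, y in [6, 7]  -> 2 point(s)
  x = 8: RHS = 12, y in [5, 8]  -> 2 point(s)
  x = 9: RHS = 10, y in [6, 7]  -> 2 point(s)
  x = 10: RHS = 10, y in [6, 7]  -> 2 point(s)
  x = 12: RHS = 1, y in [1, 12]  -> 2 point(s)
Affine points: 16. Add the point at infinity: total = 17.

#E(F_13) = 17


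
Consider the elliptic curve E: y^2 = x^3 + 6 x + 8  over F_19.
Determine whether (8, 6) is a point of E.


Check whether y^2 = x^3 + 6 x + 8 (mod 19) for (x, y) = (8, 6).
LHS: y^2 = 6^2 mod 19 = 17
RHS: x^3 + 6 x + 8 = 8^3 + 6*8 + 8 mod 19 = 17
LHS = RHS

Yes, on the curve


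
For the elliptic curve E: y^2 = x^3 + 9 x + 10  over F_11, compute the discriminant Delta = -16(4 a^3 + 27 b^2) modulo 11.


4 a^3 + 27 b^2 = 4*9^3 + 27*10^2 = 2916 + 2700 = 5616
Delta = -16 * (5616) = -89856
Delta mod 11 = 3

Delta = 3 (mod 11)


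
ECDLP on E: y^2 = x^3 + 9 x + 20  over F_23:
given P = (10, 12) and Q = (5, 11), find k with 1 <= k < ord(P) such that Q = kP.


Enumerate multiples of P until we hit Q = (5, 11):
  1P = (10, 12)
  2P = (11, 1)
  3P = (8, 12)
  4P = (5, 11)
Match found at i = 4.

k = 4


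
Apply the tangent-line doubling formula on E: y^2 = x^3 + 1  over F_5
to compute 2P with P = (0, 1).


Doubling: s = (3 x1^2 + a) / (2 y1)
s = (3*0^2 + 0) / (2*1) mod 5 = 0
x3 = s^2 - 2 x1 mod 5 = 0^2 - 2*0 = 0
y3 = s (x1 - x3) - y1 mod 5 = 0 * (0 - 0) - 1 = 4

2P = (0, 4)


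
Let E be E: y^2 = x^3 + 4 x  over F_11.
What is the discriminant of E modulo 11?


4 a^3 + 27 b^2 = 4*4^3 + 27*0^2 = 256 + 0 = 256
Delta = -16 * (256) = -4096
Delta mod 11 = 7

Delta = 7 (mod 11)


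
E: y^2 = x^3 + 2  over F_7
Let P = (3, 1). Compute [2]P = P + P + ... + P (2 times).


k = 2 = 10_2 (binary, LSB first: 01)
Double-and-add from P = (3, 1):
  bit 0 = 0: acc unchanged = O
  bit 1 = 1: acc = O + (3, 6) = (3, 6)

2P = (3, 6)


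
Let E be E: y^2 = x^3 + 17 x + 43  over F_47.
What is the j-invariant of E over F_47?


Delta = -16(4 a^3 + 27 b^2) mod 47 = 42
-1728 * (4 a)^3 = -1728 * (4*17)^3 mod 47 = 22
j = 22 * 42^(-1) mod 47 = 5

j = 5 (mod 47)


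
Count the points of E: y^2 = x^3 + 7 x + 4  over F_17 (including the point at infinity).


For each x in F_17, count y with y^2 = x^3 + 7 x + 4 mod 17:
  x = 0: RHS = 4, y in [2, 15]  -> 2 point(s)
  x = 2: RHS = 9, y in [3, 14]  -> 2 point(s)
  x = 3: RHS = 1, y in [1, 16]  -> 2 point(s)
  x = 11: RHS = 1, y in [1, 16]  -> 2 point(s)
  x = 15: RHS = 16, y in [4, 13]  -> 2 point(s)
  x = 16: RHS = 13, y in [8, 9]  -> 2 point(s)
Affine points: 12. Add the point at infinity: total = 13.

#E(F_17) = 13


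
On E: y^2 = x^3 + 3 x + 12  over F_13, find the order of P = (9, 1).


Compute successive multiples of P until we hit O:
  1P = (9, 1)
  2P = (5, 10)
  3P = (0, 8)
  4P = (3, 3)
  5P = (4, 6)
  6P = (1, 4)
  7P = (7, 8)
  8P = (6, 8)
  ... (continuing to 18P)
  18P = O

ord(P) = 18


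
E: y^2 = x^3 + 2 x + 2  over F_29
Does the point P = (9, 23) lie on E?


Check whether y^2 = x^3 + 2 x + 2 (mod 29) for (x, y) = (9, 23).
LHS: y^2 = 23^2 mod 29 = 7
RHS: x^3 + 2 x + 2 = 9^3 + 2*9 + 2 mod 29 = 24
LHS != RHS

No, not on the curve


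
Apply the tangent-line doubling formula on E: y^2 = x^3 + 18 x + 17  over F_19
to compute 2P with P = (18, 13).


Doubling: s = (3 x1^2 + a) / (2 y1)
s = (3*18^2 + 18) / (2*13) mod 19 = 3
x3 = s^2 - 2 x1 mod 19 = 3^2 - 2*18 = 11
y3 = s (x1 - x3) - y1 mod 19 = 3 * (18 - 11) - 13 = 8

2P = (11, 8)


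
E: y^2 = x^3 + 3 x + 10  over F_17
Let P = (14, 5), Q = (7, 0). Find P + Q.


P != Q, so use the chord formula.
s = (y2 - y1) / (x2 - x1) = (12) / (10) mod 17 = 8
x3 = s^2 - x1 - x2 mod 17 = 8^2 - 14 - 7 = 9
y3 = s (x1 - x3) - y1 mod 17 = 8 * (14 - 9) - 5 = 1

P + Q = (9, 1)


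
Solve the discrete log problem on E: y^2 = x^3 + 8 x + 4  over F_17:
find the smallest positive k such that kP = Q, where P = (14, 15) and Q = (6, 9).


Enumerate multiples of P until we hit Q = (6, 9):
  1P = (14, 15)
  2P = (5, 4)
  3P = (6, 8)
  4P = (6, 9)
Match found at i = 4.

k = 4


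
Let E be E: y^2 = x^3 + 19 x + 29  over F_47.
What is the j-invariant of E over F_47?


Delta = -16(4 a^3 + 27 b^2) mod 47 = 2
-1728 * (4 a)^3 = -1728 * (4*19)^3 mod 47 = 3
j = 3 * 2^(-1) mod 47 = 25

j = 25 (mod 47)


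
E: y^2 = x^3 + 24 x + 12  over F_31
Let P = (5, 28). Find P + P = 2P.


Doubling: s = (3 x1^2 + a) / (2 y1)
s = (3*5^2 + 24) / (2*28) mod 31 = 30
x3 = s^2 - 2 x1 mod 31 = 30^2 - 2*5 = 22
y3 = s (x1 - x3) - y1 mod 31 = 30 * (5 - 22) - 28 = 20

2P = (22, 20)


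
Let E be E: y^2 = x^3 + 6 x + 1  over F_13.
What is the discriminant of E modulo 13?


4 a^3 + 27 b^2 = 4*6^3 + 27*1^2 = 864 + 27 = 891
Delta = -16 * (891) = -14256
Delta mod 13 = 5

Delta = 5 (mod 13)


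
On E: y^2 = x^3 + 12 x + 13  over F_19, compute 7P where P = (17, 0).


k = 7 = 111_2 (binary, LSB first: 111)
Double-and-add from P = (17, 0):
  bit 0 = 1: acc = O + (17, 0) = (17, 0)
  bit 1 = 1: acc = (17, 0) + O = (17, 0)
  bit 2 = 1: acc = (17, 0) + O = (17, 0)

7P = (17, 0)


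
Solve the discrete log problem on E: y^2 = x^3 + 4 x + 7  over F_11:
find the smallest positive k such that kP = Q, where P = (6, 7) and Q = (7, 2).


Enumerate multiples of P until we hit Q = (7, 2):
  1P = (6, 7)
  2P = (8, 10)
  3P = (2, 10)
  4P = (7, 2)
Match found at i = 4.

k = 4


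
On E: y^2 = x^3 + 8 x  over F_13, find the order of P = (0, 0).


Compute successive multiples of P until we hit O:
  1P = (0, 0)
  2P = O

ord(P) = 2


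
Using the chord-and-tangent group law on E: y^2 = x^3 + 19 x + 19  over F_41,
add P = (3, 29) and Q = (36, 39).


P != Q, so use the chord formula.
s = (y2 - y1) / (x2 - x1) = (10) / (33) mod 41 = 9
x3 = s^2 - x1 - x2 mod 41 = 9^2 - 3 - 36 = 1
y3 = s (x1 - x3) - y1 mod 41 = 9 * (3 - 1) - 29 = 30

P + Q = (1, 30)


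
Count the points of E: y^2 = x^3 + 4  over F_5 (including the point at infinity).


For each x in F_5, count y with y^2 = x^3 + 0 x + 4 mod 5:
  x = 0: RHS = 4, y in [2, 3]  -> 2 point(s)
  x = 1: RHS = 0, y in [0]  -> 1 point(s)
  x = 3: RHS = 1, y in [1, 4]  -> 2 point(s)
Affine points: 5. Add the point at infinity: total = 6.

#E(F_5) = 6


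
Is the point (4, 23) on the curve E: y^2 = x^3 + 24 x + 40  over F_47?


Check whether y^2 = x^3 + 24 x + 40 (mod 47) for (x, y) = (4, 23).
LHS: y^2 = 23^2 mod 47 = 12
RHS: x^3 + 24 x + 40 = 4^3 + 24*4 + 40 mod 47 = 12
LHS = RHS

Yes, on the curve


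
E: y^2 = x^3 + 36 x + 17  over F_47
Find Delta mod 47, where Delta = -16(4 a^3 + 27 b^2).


4 a^3 + 27 b^2 = 4*36^3 + 27*17^2 = 186624 + 7803 = 194427
Delta = -16 * (194427) = -3110832
Delta mod 47 = 4

Delta = 4 (mod 47)


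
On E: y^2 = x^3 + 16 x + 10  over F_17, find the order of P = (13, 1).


Compute successive multiples of P until we hit O:
  1P = (13, 1)
  2P = (12, 14)
  3P = (8, 2)
  4P = (11, 2)
  5P = (6, 4)
  6P = (2, 4)
  7P = (15, 15)
  8P = (4, 11)
  ... (continuing to 20P)
  20P = O

ord(P) = 20


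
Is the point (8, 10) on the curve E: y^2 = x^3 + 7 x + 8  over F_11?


Check whether y^2 = x^3 + 7 x + 8 (mod 11) for (x, y) = (8, 10).
LHS: y^2 = 10^2 mod 11 = 1
RHS: x^3 + 7 x + 8 = 8^3 + 7*8 + 8 mod 11 = 4
LHS != RHS

No, not on the curve


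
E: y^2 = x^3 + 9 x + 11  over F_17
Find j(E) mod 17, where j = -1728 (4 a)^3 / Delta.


Delta = -16(4 a^3 + 27 b^2) mod 17 = 12
-1728 * (4 a)^3 = -1728 * (4*9)^3 mod 17 = 14
j = 14 * 12^(-1) mod 17 = 4

j = 4 (mod 17)


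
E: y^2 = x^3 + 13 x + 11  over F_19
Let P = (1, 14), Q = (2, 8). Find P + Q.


P != Q, so use the chord formula.
s = (y2 - y1) / (x2 - x1) = (13) / (1) mod 19 = 13
x3 = s^2 - x1 - x2 mod 19 = 13^2 - 1 - 2 = 14
y3 = s (x1 - x3) - y1 mod 19 = 13 * (1 - 14) - 14 = 7

P + Q = (14, 7)


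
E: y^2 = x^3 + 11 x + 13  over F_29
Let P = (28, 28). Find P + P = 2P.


Doubling: s = (3 x1^2 + a) / (2 y1)
s = (3*28^2 + 11) / (2*28) mod 29 = 22
x3 = s^2 - 2 x1 mod 29 = 22^2 - 2*28 = 22
y3 = s (x1 - x3) - y1 mod 29 = 22 * (28 - 22) - 28 = 17

2P = (22, 17)


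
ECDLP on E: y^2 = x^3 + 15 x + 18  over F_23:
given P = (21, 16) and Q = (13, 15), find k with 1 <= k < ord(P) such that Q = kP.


Enumerate multiples of P until we hit Q = (13, 15):
  1P = (21, 16)
  2P = (13, 8)
  3P = (13, 15)
Match found at i = 3.

k = 3


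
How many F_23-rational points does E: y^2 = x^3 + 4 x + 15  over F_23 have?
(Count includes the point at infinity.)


For each x in F_23, count y with y^2 = x^3 + 4 x + 15 mod 23:
  x = 2: RHS = 8, y in [10, 13]  -> 2 point(s)
  x = 3: RHS = 8, y in [10, 13]  -> 2 point(s)
  x = 4: RHS = 3, y in [7, 16]  -> 2 point(s)
  x = 6: RHS = 2, y in [5, 18]  -> 2 point(s)
  x = 7: RHS = 18, y in [8, 15]  -> 2 point(s)
  x = 14: RHS = 9, y in [3, 20]  -> 2 point(s)
  x = 15: RHS = 0, y in [0]  -> 1 point(s)
  x = 16: RHS = 12, y in [9, 14]  -> 2 point(s)
  x = 18: RHS = 8, y in [10, 13]  -> 2 point(s)
  x = 19: RHS = 4, y in [2, 21]  -> 2 point(s)
Affine points: 19. Add the point at infinity: total = 20.

#E(F_23) = 20


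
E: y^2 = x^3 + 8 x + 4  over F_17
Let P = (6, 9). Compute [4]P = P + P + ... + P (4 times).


k = 4 = 100_2 (binary, LSB first: 001)
Double-and-add from P = (6, 9):
  bit 0 = 0: acc unchanged = O
  bit 1 = 0: acc unchanged = O
  bit 2 = 1: acc = O + (5, 4) = (5, 4)

4P = (5, 4)
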